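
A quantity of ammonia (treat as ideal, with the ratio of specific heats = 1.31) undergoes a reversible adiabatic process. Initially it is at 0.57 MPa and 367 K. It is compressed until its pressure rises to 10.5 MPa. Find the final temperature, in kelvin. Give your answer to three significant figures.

T₂ ≈ 731 K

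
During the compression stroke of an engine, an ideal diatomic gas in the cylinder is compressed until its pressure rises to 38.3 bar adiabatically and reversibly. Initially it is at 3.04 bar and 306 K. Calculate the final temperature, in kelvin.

T₂ ≈ 631 K

Adiabatic: T₂/T₁ = (P₂/P₁)^((γ−1)/γ).
For a diatomic ideal gas γ = 7/5, so (γ−1)/γ = 2/7.
T₂ = 306 × (38.3/3.04)^(2/7) = 631.1 K.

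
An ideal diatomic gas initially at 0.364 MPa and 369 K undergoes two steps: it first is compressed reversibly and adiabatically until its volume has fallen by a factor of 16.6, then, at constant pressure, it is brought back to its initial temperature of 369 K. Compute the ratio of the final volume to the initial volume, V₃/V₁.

V₃/V₁ ≈ 0.0196

For a diatomic ideal gas γ = 7/5.
Adiabatic step: V₂/V₁ = 0.06024; T₂ = T₁·16.6^(2/5) = 1135 K.
Isobaric step: V₃/V₂ = T₃/T₂ = 369/1135.
V₃/V₁ = (V₂/V₁)(V₃/V₂) = 0.06024 × (369/1135) = 0.01958.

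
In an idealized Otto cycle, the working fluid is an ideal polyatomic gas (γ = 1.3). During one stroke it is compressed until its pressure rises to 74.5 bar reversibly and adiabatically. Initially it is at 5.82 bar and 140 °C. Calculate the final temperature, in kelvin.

T₂ ≈ 744 K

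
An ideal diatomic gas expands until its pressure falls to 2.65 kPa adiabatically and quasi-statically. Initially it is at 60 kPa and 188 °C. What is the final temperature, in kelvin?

T₂ ≈ 189 K

Adiabatic: T₂/T₁ = (P₂/P₁)^((γ−1)/γ).
For a diatomic ideal gas γ = 7/5, so (γ−1)/γ = 2/7.
T₁ = 188 °C = 461.1 K.
T₂ = 461.1 × (2.65/60)^(2/7) = 189.1 K.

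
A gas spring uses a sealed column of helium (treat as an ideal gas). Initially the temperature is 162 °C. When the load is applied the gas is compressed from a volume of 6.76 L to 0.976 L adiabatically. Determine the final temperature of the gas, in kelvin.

T₂ ≈ 1580 K

For a reversible adiabat TV^(γ−1) is constant, so T₂ = T₁ (V₁/V₂)^(γ−1).
For a monatomic ideal gas γ = 5/3, so γ−1 = 2/3.
T₁ = 162 °C = 435.1 K.
T₂ = 435.1 × (6.76/0.976)^(2/3) = 1581 K.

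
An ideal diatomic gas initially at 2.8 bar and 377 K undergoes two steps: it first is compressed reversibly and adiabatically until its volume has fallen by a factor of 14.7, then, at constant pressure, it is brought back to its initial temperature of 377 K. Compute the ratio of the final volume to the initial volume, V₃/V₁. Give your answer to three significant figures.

For a diatomic ideal gas γ = 7/5.
Adiabatic step: V₂/V₁ = 0.06803; T₂ = T₁·14.7^(2/5) = 1105 K.
Isobaric step: V₃/V₂ = T₃/T₂ = 377/1105.
V₃/V₁ = (V₂/V₁)(V₃/V₂) = 0.06803 × (377/1105) = 0.02321.

V₃/V₁ ≈ 0.0232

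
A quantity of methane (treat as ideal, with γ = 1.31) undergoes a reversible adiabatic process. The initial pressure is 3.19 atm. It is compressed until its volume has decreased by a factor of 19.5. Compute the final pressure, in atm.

Adiabatic: P₁V₁^γ = P₂V₂^γ ⇒ P₂ = P₁ (V₁/V₂)^γ.
P₂ = 3.19 × 19.5^(1.31) = 156.2 atm.

P₂ ≈ 156 atm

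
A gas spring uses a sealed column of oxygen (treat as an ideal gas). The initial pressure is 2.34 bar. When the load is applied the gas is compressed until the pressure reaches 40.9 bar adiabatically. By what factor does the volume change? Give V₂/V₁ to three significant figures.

From PV^γ = const, V₂/V₁ = (P₁/P₂)^(1/γ).
For a diatomic ideal gas γ = 7/5.
V₂/V₁ = (2.34/40.9)^(5/7) = 0.1296.

V₂/V₁ ≈ 0.130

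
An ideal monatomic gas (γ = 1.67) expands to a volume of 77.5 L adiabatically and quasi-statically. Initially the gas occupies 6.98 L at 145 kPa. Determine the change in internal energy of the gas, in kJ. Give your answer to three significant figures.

P₂ = P₁(V₁/V₂)^γ = 145×(6.98/77.5)^(1.67) = 2.603 kPa.
For a reversible adiabat, W_by_gas = (P₁V₁ − P₂V₂)/(γ−1).
W_by = (145000×0.00698 − 2603×0.0775) / (0.67) = 1210 J.
Q = 0 ⇒ ΔU = −W_by = -1210 J.

ΔU ≈ -1.21 kJ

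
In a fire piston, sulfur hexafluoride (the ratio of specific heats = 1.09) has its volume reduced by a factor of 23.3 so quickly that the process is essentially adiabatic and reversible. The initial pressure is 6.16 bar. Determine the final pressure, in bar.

P₂ ≈ 191 bar

Adiabatic: P₁V₁^γ = P₂V₂^γ ⇒ P₂ = P₁ (V₁/V₂)^γ.
P₂ = 6.16 × 23.3^(1.09) = 190.5 bar.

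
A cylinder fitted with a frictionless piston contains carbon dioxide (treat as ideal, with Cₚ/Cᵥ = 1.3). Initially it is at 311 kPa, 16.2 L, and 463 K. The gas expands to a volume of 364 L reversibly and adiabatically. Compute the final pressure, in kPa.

Adiabatic: P₁V₁^γ = P₂V₂^γ ⇒ P₂ = P₁ (V₁/V₂)^γ.
P₂ = 311 × (16.2/364)^(1.3) = 5.441 kPa.

P₂ ≈ 5.44 kPa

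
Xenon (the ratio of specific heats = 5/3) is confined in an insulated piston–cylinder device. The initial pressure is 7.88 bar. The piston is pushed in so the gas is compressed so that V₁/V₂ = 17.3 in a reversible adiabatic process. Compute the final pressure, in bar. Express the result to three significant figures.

P₂ ≈ 912 bar

Adiabatic: P₁V₁^γ = P₂V₂^γ ⇒ P₂ = P₁ (V₁/V₂)^γ.
P₂ = 7.88 × 17.3^(5/3) = 911.9 bar.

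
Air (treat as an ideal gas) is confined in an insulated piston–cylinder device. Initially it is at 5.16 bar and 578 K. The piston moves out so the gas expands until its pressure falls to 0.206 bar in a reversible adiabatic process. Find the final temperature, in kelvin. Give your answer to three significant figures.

Adiabatic: T₂/T₁ = (P₂/P₁)^((γ−1)/γ).
For a diatomic ideal gas γ = 7/5, so (γ−1)/γ = 2/7.
T₂ = 578 × (0.206/5.16)^(2/7) = 230.3 K.

T₂ ≈ 230 K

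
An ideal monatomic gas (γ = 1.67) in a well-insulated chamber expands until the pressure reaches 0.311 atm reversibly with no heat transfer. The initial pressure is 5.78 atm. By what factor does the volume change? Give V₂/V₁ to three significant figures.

V₂/V₁ ≈ 5.75

From PV^γ = const, V₂/V₁ = (P₁/P₂)^(1/γ).
V₂/V₁ = (5.78/0.311)^(0.599) = 5.754.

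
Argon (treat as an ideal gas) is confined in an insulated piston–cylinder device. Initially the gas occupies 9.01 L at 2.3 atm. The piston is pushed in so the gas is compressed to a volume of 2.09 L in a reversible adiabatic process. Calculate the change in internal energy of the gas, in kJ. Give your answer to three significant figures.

γ = 5/3 for a monatomic ideal gas.
P₂ = P₁(V₁/V₂)^γ = 2.3×(9.01/2.09)^(5/3) = 26.26 atm.
For a reversible adiabat, W_by_gas = (P₁V₁ − P₂V₂)/(γ−1).
W_by = (233000×0.00901 − 2.661×10^6×0.00209) / (2/3) = -5193 J.
Q = 0 ⇒ ΔU = −W_by = 5193 J.

ΔU ≈ 5.19 kJ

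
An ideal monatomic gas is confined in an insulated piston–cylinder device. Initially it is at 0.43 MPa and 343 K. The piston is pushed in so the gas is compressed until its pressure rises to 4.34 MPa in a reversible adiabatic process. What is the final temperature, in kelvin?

T₂ ≈ 865 K

Along an adiabat T P^((1−γ)/γ) is constant, so T₂ = T₁ (P₂/P₁)^((γ−1)/γ).
For a monatomic ideal gas γ = 5/3, so (γ−1)/γ = 2/5.
T₂ = 343 × (4.34/0.43)^(2/5) = 864.8 K.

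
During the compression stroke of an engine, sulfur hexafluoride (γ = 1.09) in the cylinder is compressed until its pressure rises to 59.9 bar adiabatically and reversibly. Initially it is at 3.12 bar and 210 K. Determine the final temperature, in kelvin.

T₂ ≈ 268 K

Adiabatic: T₂/T₁ = (P₂/P₁)^((γ−1)/γ).
T₂ = 210 × (59.9/3.12)^(0.0826) = 268 K.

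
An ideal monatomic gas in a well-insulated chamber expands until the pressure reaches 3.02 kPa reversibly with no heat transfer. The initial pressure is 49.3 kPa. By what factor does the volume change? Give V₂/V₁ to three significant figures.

V₂/V₁ ≈ 5.34

From PV^γ = const, V₂/V₁ = (P₁/P₂)^(1/γ).
For a monatomic ideal gas γ = 5/3.
V₂/V₁ = (49.3/3.02)^(3/5) = 5.342.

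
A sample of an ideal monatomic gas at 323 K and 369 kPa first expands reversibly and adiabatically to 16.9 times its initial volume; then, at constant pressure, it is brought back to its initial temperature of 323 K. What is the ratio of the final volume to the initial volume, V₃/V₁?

V₃/V₁ ≈ 111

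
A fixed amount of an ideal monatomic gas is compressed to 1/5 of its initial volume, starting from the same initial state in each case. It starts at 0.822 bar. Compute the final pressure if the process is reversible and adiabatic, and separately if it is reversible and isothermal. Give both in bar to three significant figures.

For a monatomic ideal gas γ = 5/3.
Isothermal: P₂ = P₁(V₁/V₂) = 0.822×5 = 4.11 bar.
Adiabatic: P₂ = P₁(V₁/V₂)^γ = 0.822×5^(5/3) = 12.02 bar.

adiabatic: 12.0 bar; isothermal: 4.11 bar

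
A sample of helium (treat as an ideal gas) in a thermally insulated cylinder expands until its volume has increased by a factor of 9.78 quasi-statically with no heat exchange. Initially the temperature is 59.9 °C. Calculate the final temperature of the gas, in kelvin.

T₂ ≈ 72.8 K

For a reversible adiabat TV^(γ−1) is constant, so T₂ = T₁ (V₁/V₂)^(γ−1).
For a monatomic ideal gas γ = 5/3, so γ−1 = 2/3.
T₁ = 59.9 °C = 333 K.
T₂ = 333 × (1/9.78)^(2/3) = 72.83 K.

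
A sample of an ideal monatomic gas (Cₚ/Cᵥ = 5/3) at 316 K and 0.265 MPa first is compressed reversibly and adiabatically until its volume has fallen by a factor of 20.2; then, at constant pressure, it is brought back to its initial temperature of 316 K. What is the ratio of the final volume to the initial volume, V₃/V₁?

Adiabatic step: V₂/V₁ = 0.0495; T₂ = T₁·20.2^(2/3) = 2344 K.
Isobaric step: V₃/V₂ = T₃/T₂ = 316/2344.
V₃/V₁ = (V₂/V₁)(V₃/V₂) = 0.0495 × (316/2344) = 0.006674.

V₃/V₁ ≈ 0.00667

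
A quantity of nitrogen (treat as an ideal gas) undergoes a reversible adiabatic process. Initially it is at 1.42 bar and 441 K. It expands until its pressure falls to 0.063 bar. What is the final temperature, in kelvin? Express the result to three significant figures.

T₂ ≈ 181 K

Adiabatic: T₂/T₁ = (P₂/P₁)^((γ−1)/γ).
For a diatomic ideal gas γ = 7/5, so (γ−1)/γ = 2/7.
T₂ = 441 × (0.063/1.42)^(2/7) = 181.1 K.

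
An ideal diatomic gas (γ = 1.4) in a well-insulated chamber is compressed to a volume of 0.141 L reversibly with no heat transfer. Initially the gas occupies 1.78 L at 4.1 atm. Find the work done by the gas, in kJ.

W ≈ -3.25 kJ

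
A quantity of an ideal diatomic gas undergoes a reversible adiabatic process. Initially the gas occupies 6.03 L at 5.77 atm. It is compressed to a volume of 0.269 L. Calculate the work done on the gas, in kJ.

W ≈ 21.8 kJ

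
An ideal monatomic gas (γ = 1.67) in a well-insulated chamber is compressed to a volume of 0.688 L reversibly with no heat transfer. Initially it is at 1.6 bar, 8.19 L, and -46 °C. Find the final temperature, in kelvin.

For a reversible adiabat TV^(γ−1) is constant, so T₂ = T₁ (V₁/V₂)^(γ−1).
T₁ = -46 °C = 227.1 K.
T₂ = 227.1 × (8.19/0.688)^(0.67) = 1194 K.

T₂ ≈ 1190 K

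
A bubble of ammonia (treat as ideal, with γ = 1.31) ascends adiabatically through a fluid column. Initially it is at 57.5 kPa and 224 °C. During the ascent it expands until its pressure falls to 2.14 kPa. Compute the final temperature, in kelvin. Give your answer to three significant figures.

T₂ ≈ 228 K

Adiabatic: T₂/T₁ = (P₂/P₁)^((γ−1)/γ).
T₁ = 224 °C = 497.1 K.
T₂ = 497.1 × (2.14/57.5)^(0.237) = 228.2 K.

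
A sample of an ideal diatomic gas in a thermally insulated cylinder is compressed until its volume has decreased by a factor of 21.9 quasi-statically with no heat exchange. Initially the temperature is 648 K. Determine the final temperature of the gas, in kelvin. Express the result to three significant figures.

T₂ ≈ 2230 K

For a reversible adiabat TV^(γ−1) is constant, so T₂ = T₁ (V₁/V₂)^(γ−1).
For a diatomic ideal gas γ = 7/5, so γ−1 = 2/5.
T₂ = 648 × 21.9^(2/5) = 2227 K.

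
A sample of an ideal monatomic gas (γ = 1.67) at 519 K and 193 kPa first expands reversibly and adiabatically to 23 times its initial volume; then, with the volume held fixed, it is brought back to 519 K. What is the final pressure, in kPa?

Adiabatic step (PV^γ = const): P₂ = 193×(1/23)^(1.67) = 1.027 kPa; T₂ = 519×(1/23)^(0.67) = 63.51 K.
Isochoric: P₃ = P₂(T₃/T₂) = 1.027 × (519/63.51) = 8.391 kPa.

P₃ ≈ 8.39 kPa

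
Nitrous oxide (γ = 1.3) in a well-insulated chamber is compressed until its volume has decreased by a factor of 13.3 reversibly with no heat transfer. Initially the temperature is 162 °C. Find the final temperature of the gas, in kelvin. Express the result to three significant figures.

T₂ ≈ 946 K

Adiabatic: T₁V₁^(γ−1) = T₂V₂^(γ−1) ⇒ T₂ = T₁ (V₁/V₂)^(γ−1).
T₁ = 162 °C = 435.1 K.
T₂ = 435.1 × 13.3^(0.3) = 945.8 K.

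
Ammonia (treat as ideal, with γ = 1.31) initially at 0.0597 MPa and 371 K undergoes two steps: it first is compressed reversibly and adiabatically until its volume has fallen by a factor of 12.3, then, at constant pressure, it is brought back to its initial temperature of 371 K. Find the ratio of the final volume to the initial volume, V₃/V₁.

Adiabatic step: V₂/V₁ = 0.0813; T₂ = T₁·12.3^(0.31) = 807.7 K.
Isobaric step: V₃/V₂ = T₃/T₂ = 371/807.7.
V₃/V₁ = (V₂/V₁)(V₃/V₂) = 0.0813 × (371/807.7) = 0.03734.

V₃/V₁ ≈ 0.0373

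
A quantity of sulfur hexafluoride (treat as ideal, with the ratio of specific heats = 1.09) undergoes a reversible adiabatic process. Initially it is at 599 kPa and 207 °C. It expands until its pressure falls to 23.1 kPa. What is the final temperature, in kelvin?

Adiabatic: T₂/T₁ = (P₂/P₁)^((γ−1)/γ).
T₁ = 207 °C = 480.1 K.
T₂ = 480.1 × (23.1/599)^(0.0826) = 367 K.

T₂ ≈ 367 K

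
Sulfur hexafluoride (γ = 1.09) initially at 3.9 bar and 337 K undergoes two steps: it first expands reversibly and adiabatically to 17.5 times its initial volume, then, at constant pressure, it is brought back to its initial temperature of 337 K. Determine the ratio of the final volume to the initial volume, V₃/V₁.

V₃/V₁ ≈ 22.6

Adiabatic step: V₂/V₁ = 17.5; T₂ = T₁·(1/17.5)^(0.09) = 260.5 K.
Isobaric step: V₃/V₂ = T₃/T₂ = 337/260.5.
V₃/V₁ = (V₂/V₁)(V₃/V₂) = 17.5 × (337/260.5) = 22.64.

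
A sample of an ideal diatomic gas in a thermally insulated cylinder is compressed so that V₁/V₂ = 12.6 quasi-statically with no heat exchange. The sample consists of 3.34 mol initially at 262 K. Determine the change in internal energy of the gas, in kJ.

ΔU ≈ 31.9 kJ

Adiabatic: T₁V₁^(γ−1) = T₂V₂^(γ−1) ⇒ T₂ = T₁ (V₁/V₂)^(γ−1).
γ = 7/5 for a diatomic ideal gas, so γ−1 = 2/5.
T₂ = 262 × 12.6^(2/5) = 721.9 K.
Q = 0, so ΔU = W_on_gas = nCᵥΔT with Cᵥ = R/(γ−1) = 20.79 J/(mol·K).
ΔU = 3.34 × 20.79 × (721.9 − 262) = 31920 J.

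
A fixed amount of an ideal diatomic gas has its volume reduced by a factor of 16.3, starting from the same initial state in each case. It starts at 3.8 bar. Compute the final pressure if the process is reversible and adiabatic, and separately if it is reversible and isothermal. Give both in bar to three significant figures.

adiabatic: 189 bar; isothermal: 61.9 bar

For a diatomic ideal gas γ = 7/5.
Isothermal: P₂ = P₁(V₁/V₂) = 3.8×16.3 = 61.94 bar.
Adiabatic: P₂ = P₁(V₁/V₂)^γ = 3.8×16.3^(7/5) = 189.2 bar.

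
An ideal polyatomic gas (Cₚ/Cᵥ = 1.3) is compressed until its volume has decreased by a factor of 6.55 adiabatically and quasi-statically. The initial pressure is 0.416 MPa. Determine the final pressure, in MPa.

P₂ ≈ 4.79 MPa

Since PV^γ is constant along a reversible adiabat, P₂ = P₁ (V₁/V₂)^γ.
P₂ = 0.416 × 6.55^(1.3) = 4.789 MPa.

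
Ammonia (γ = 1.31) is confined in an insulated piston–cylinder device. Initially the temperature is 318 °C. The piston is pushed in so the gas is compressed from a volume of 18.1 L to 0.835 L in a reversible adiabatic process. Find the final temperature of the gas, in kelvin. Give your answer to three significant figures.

T₂ ≈ 1530 K

For a reversible adiabat TV^(γ−1) is constant, so T₂ = T₁ (V₁/V₂)^(γ−1).
T₁ = 318 °C = 591.1 K.
T₂ = 591.1 × (18.1/0.835)^(0.31) = 1534 K.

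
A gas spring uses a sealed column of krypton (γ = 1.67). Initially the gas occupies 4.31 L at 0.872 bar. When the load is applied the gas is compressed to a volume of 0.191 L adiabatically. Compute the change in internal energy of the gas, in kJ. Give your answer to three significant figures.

ΔU ≈ 3.97 kJ

P₂ = P₁(V₁/V₂)^γ = 0.872×(4.31/0.191)^(1.67) = 158.8 bar.
For a reversible adiabat, W_by_gas = (P₁V₁ − P₂V₂)/(γ−1).
W_by = (87200×0.00431 − 1.588×10^7×0.000191) / (0.67) = -3965 J.
Q = 0 ⇒ ΔU = −W_by = 3965 J.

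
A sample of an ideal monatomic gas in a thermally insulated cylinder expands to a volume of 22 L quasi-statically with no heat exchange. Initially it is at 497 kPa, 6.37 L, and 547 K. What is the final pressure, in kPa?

P₂ ≈ 63.0 kPa

Since PV^γ is constant along a reversible adiabat, P₂ = P₁ (V₁/V₂)^γ.
γ = 5/3 for a monatomic ideal gas.
P₂ = 497 × (6.37/22)^(5/3) = 62.98 kPa.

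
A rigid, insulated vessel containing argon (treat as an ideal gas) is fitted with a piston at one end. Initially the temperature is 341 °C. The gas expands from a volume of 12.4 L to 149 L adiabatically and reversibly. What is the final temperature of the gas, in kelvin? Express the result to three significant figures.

T₂ ≈ 117 K

Adiabatic: T₁V₁^(γ−1) = T₂V₂^(γ−1) ⇒ T₂ = T₁ (V₁/V₂)^(γ−1).
For a monatomic ideal gas γ = 5/3, so γ−1 = 2/3.
T₁ = 341 °C = 614.1 K.
T₂ = 614.1 × (12.4/149)^(2/3) = 117.1 K.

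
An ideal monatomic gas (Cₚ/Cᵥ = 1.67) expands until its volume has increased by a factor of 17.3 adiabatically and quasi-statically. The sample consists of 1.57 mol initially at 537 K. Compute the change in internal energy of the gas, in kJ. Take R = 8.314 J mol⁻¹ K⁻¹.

ΔU ≈ -8.91 kJ

Adiabatic: T₁V₁^(γ−1) = T₂V₂^(γ−1) ⇒ T₂ = T₁ (V₁/V₂)^(γ−1).
T₂ = 537 × (1/17.3)^(0.67) = 79.52 K.
Q = 0, so ΔU = W_on_gas = nCᵥΔT with Cᵥ = R/(γ−1) = 12.41 J/(mol·K).
ΔU = 1.57 × 12.41 × (79.52 − 537) = -8913 J.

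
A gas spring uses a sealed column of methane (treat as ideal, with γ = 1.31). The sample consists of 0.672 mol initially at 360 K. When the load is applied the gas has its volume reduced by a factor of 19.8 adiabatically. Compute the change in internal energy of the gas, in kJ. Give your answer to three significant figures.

For a reversible adiabat TV^(γ−1) is constant, so T₂ = T₁ (V₁/V₂)^(γ−1).
T₂ = 360 × 19.8^(0.31) = 908.4 K.
Q = 0, so ΔU = W_on_gas = nCᵥΔT with Cᵥ = R/(γ−1) = 26.82 J/(mol·K).
ΔU = 0.672 × 26.82 × (908.4 − 360) = 9883 J.

ΔU ≈ 9.88 kJ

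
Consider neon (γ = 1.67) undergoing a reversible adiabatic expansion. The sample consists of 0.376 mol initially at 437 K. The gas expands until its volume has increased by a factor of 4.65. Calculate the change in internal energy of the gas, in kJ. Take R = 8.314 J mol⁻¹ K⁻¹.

ΔU ≈ -1.31 kJ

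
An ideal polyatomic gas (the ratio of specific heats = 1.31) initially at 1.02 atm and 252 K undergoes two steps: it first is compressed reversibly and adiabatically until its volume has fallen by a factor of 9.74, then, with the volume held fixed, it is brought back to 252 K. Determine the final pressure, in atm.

Adiabatic step (PV^γ = const): P₂ = 1.02×9.74^(1.31) = 20.12 atm; T₂ = 252×9.74^(0.31) = 510.3 K.
Isochoric: P₃ = P₂(T₃/T₂) = 20.12 × (252/510.3) = 9.935 atm.

P₃ ≈ 9.93 atm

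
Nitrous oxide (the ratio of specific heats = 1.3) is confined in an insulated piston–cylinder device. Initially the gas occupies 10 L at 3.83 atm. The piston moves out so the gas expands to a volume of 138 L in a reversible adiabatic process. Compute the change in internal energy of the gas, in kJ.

P₂ = P₁(V₁/V₂)^γ = 3.83×(10/138)^(1.3) = 0.1263 atm.
For a reversible adiabat, W_by_gas = (P₁V₁ − P₂V₂)/(γ−1).
W_by = (388100×0.01 − 12800×0.138) / (0.3) = 7050 J.
Q = 0 ⇒ ΔU = −W_by = -7050 J.

ΔU ≈ -7.05 kJ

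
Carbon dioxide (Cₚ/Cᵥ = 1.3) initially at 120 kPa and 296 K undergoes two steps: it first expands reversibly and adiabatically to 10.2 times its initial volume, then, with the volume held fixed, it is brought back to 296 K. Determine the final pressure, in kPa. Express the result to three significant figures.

P₃ ≈ 11.8 kPa

Adiabatic step (PV^γ = const): P₂ = 120×(1/10.2)^(1.3) = 5.861 kPa; T₂ = 296×(1/10.2)^(0.3) = 147.5 K.
Isochoric: P₃ = P₂(T₃/T₂) = 5.861 × (296/147.5) = 11.76 kPa.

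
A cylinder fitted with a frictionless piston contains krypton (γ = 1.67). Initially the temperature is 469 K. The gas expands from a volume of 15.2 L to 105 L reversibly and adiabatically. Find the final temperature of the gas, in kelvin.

For a reversible adiabat TV^(γ−1) is constant, so T₂ = T₁ (V₁/V₂)^(γ−1).
T₂ = 469 × (15.2/105)^(0.67) = 128.5 K.

T₂ ≈ 128 K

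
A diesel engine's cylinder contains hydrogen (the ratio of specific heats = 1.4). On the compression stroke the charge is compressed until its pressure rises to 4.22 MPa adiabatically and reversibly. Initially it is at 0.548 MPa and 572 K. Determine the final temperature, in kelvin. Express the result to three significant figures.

T₂ ≈ 1020 K

Along an adiabat T P^((1−γ)/γ) is constant, so T₂ = T₁ (P₂/P₁)^((γ−1)/γ).
T₂ = 572 × (4.22/0.548)^(0.286) = 1025 K.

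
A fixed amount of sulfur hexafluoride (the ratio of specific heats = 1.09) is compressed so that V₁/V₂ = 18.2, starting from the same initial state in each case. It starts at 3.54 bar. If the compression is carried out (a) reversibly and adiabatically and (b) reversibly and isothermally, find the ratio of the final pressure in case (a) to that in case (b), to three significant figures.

P_adiabatic / P_isothermal ≈ 1.30

Isothermal: P_b = P₁(V₁/V₂) = 3.54×18.2.
Adiabatic: P_a = P₁(V₁/V₂)^γ = 3.54×18.2^(1.09).
P_a/P_b = (V₁/V₂)^(γ−1) = 18.2^(0.09) = 1.298.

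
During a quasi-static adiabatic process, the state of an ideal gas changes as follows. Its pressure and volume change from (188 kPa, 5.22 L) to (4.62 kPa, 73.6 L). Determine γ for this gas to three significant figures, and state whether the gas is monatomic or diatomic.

PV^γ = const ⇒ γ = ln(P₂/P₁) / ln(V₁/V₂).
γ = ln(4.62/188) / ln(5.22/73.6) = 1.401.
γ ≈ 1.40 is close to 7/5, so the gas is diatomic.

γ ≈ 1.40; diatomic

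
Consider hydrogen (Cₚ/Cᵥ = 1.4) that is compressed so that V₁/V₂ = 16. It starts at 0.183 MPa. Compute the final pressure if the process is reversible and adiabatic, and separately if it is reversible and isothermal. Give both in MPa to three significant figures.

Isothermal: P₂ = P₁(V₁/V₂) = 0.183×16 = 2.928 MPa.
Adiabatic: P₂ = P₁(V₁/V₂)^γ = 0.183×16^(1.4) = 8.876 MPa.

adiabatic: 8.88 MPa; isothermal: 2.93 MPa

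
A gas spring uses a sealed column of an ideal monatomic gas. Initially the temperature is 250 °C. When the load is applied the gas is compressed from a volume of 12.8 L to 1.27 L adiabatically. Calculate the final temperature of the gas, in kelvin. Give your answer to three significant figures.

Adiabatic: T₁V₁^(γ−1) = T₂V₂^(γ−1) ⇒ T₂ = T₁ (V₁/V₂)^(γ−1).
For a monatomic ideal gas γ = 5/3, so γ−1 = 2/3.
T₁ = 250 °C = 523.1 K.
T₂ = 523.1 × (12.8/1.27)^(2/3) = 2441 K.

T₂ ≈ 2440 K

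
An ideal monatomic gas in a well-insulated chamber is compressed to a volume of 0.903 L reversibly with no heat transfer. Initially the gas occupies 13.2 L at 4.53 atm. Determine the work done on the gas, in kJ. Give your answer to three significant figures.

γ = 5/3 for a monatomic ideal gas.
P₂ = P₁(V₁/V₂)^γ = 4.53×(13.2/0.903)^(5/3) = 395.9 atm.
For a reversible adiabat, W_by_gas = (P₁V₁ − P₂V₂)/(γ−1).
W_by = (459000×0.0132 − 4.011×10^7×0.000903) / (2/3) = -45250 J.
W_on_gas = −W_by = 45250 J.

W ≈ 45.2 kJ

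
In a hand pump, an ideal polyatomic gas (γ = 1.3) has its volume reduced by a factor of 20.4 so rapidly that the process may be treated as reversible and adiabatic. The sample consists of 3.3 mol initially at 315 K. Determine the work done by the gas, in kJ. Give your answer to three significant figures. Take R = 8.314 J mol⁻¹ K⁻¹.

W ≈ -42.4 kJ

For a reversible adiabat TV^(γ−1) is constant, so T₂ = T₁ (V₁/V₂)^(γ−1).
T₂ = 315 × 20.4^(0.3) = 778.4 K.
Q = 0, so ΔU = W_on_gas = nCᵥΔT with Cᵥ = R/(γ−1) = 27.71 J/(mol·K).
ΔU = 3.3 × 27.71 × (778.4 − 315) = 42380 J.
Work done by the gas = −ΔU = -42380 J.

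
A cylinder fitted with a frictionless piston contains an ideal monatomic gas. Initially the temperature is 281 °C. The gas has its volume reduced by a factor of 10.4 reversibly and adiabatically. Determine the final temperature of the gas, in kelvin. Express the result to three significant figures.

T₂ ≈ 2640 K

For a reversible adiabat TV^(γ−1) is constant, so T₂ = T₁ (V₁/V₂)^(γ−1).
For a monatomic ideal gas γ = 5/3, so γ−1 = 2/3.
T₁ = 281 °C = 554.1 K.
T₂ = 554.1 × 10.4^(2/3) = 2640 K.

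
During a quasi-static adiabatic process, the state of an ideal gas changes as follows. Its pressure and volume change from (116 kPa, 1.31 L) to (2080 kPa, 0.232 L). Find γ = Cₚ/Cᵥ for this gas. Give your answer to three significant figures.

γ ≈ 1.67

PV^γ = const ⇒ γ = ln(P₂/P₁) / ln(V₁/V₂).
γ = ln(2080/116) / ln(1.31/0.232) = 1.668.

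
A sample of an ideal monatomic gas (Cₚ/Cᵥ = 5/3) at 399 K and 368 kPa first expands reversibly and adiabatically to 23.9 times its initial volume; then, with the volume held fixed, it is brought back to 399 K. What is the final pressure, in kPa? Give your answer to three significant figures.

P₃ ≈ 15.4 kPa

Adiabatic step (PV^γ = const): P₂ = 368×(1/23.9)^(5/3) = 1.856 kPa; T₂ = 399×(1/23.9)^(2/3) = 48.09 K.
Isochoric: P₃ = P₂(T₃/T₂) = 1.856 × (399/48.09) = 15.4 kPa.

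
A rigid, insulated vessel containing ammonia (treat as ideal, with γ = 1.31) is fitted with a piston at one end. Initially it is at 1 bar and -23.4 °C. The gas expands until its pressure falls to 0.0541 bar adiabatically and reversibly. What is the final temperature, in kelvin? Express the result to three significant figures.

Along an adiabat T P^((1−γ)/γ) is constant, so T₂ = T₁ (P₂/P₁)^((γ−1)/γ).
T₁ = -23.4 °C = 249.7 K.
T₂ = 249.7 × (0.0541/1)^(0.237) = 125.2 K.

T₂ ≈ 125 K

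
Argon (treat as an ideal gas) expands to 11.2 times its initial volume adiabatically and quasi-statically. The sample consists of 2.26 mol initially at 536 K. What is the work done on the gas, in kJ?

W ≈ -12.1 kJ

Adiabatic: T₁V₁^(γ−1) = T₂V₂^(γ−1) ⇒ T₂ = T₁ (V₁/V₂)^(γ−1).
γ = 5/3 for a monatomic ideal gas, so γ−1 = 2/3.
T₂ = 536 × (1/11.2)^(2/3) = 107.1 K.
Q = 0, so ΔU = W_on_gas = nCᵥΔT with Cᵥ = R/(γ−1) = 12.47 J/(mol·K).
ΔU = 2.26 × 12.47 × (107.1 − 536) = -12090 J.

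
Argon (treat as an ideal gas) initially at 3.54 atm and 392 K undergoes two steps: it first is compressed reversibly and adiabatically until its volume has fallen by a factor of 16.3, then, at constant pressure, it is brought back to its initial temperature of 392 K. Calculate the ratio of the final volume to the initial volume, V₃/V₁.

For a monatomic ideal gas γ = 5/3.
Adiabatic step: V₂/V₁ = 0.06135; T₂ = T₁·16.3^(2/3) = 2520 K.
Isobaric step: V₃/V₂ = T₃/T₂ = 392/2520.
V₃/V₁ = (V₂/V₁)(V₃/V₂) = 0.06135 × (392/2520) = 0.009543.

V₃/V₁ ≈ 0.00954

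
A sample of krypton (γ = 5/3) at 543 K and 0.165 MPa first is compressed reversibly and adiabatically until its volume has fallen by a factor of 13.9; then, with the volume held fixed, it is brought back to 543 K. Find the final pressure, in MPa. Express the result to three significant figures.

P₃ ≈ 2.29 MPa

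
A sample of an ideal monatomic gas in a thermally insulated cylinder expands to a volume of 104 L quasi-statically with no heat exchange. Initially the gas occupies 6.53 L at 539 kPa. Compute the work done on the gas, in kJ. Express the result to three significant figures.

γ = 5/3 for a monatomic ideal gas.
P₂ = P₁(V₁/V₂)^γ = 539×(6.53/104)^(5/3) = 5.346 kPa.
For a reversible adiabat, W_by_gas = (P₁V₁ − P₂V₂)/(γ−1).
W_by = (539000×0.00653 − 5346×0.104) / (2/3) = 4445 J.
W_on_gas = −W_by = -4445 J.

W ≈ -4.45 kJ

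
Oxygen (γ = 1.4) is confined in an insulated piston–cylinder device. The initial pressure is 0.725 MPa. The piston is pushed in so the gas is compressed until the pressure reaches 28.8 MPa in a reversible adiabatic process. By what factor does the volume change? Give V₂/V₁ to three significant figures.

V₂/V₁ ≈ 0.0721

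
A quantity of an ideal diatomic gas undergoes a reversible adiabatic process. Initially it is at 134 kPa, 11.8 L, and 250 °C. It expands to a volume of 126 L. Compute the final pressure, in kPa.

Since PV^γ is constant along a reversible adiabat, P₂ = P₁ (V₁/V₂)^γ.
γ = 7/5 for a diatomic ideal gas.
P₂ = 134 × (11.8/126)^(7/5) = 4.867 kPa.

P₂ ≈ 4.87 kPa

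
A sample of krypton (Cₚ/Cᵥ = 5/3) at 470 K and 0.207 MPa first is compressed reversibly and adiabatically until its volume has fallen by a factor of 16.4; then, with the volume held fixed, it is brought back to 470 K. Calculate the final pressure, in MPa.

P₃ ≈ 3.39 MPa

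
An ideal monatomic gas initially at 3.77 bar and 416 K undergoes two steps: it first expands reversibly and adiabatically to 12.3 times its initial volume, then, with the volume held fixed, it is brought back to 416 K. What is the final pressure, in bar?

P₃ ≈ 0.307 bar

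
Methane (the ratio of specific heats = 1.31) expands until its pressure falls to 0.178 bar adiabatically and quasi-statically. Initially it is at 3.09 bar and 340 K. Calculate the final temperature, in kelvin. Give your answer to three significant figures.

T₂ ≈ 173 K

Adiabatic: T₂/T₁ = (P₂/P₁)^((γ−1)/γ).
T₂ = 340 × (0.178/3.09)^(0.237) = 173 K.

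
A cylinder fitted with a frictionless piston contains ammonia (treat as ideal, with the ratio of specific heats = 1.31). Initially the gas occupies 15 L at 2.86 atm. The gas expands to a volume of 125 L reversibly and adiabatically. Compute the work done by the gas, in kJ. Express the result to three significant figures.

P₂ = P₁(V₁/V₂)^γ = 2.86×(15/125)^(1.31) = 0.1779 atm.
For a reversible adiabat, W_by_gas = (P₁V₁ − P₂V₂)/(γ−1).
W_by = (289800×0.015 − 18020×0.125) / (0.31) = 6755 J.

W ≈ 6.76 kJ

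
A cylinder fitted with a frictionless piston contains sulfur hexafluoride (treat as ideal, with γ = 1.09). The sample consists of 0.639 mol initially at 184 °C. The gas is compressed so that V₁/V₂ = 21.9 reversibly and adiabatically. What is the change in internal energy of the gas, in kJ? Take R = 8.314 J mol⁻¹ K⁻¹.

ΔU ≈ 8.64 kJ

For a reversible adiabat TV^(γ−1) is constant, so T₂ = T₁ (V₁/V₂)^(γ−1).
T₁ = 184 °C = 457.1 K.
T₂ = 457.1 × 21.9^(0.09) = 603.5 K.
Q = 0, so ΔU = W_on_gas = nCᵥΔT with Cᵥ = R/(γ−1) = 92.38 J/(mol·K).
ΔU = 0.639 × 92.38 × (603.5 − 457.1) = 8641 J.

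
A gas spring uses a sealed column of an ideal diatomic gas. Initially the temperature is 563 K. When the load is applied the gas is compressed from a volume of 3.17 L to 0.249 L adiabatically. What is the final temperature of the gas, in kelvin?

T₂ ≈ 1560 K

For a reversible adiabat TV^(γ−1) is constant, so T₂ = T₁ (V₁/V₂)^(γ−1).
For a diatomic ideal gas γ = 7/5, so γ−1 = 2/5.
T₂ = 563 × (3.17/0.249)^(2/5) = 1558 K.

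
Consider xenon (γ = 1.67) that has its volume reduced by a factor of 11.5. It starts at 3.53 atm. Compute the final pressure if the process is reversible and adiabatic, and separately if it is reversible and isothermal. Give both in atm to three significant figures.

Isothermal: P₂ = P₁(V₁/V₂) = 3.53×11.5 = 40.59 atm.
Adiabatic: P₂ = P₁(V₁/V₂)^γ = 3.53×11.5^(1.67) = 208.5 atm.

adiabatic: 209 atm; isothermal: 40.6 atm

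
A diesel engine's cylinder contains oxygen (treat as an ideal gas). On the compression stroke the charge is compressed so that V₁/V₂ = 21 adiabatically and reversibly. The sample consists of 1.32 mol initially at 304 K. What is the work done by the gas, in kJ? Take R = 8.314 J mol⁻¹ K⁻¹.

W ≈ -19.8 kJ

Adiabatic: T₁V₁^(γ−1) = T₂V₂^(γ−1) ⇒ T₂ = T₁ (V₁/V₂)^(γ−1).
γ = 7/5 for a diatomic ideal gas, so γ−1 = 2/5.
T₂ = 304 × 21^(2/5) = 1027 K.
Q = 0, so ΔU = W_on_gas = nCᵥΔT with Cᵥ = R/(γ−1) = 20.79 J/(mol·K).
ΔU = 1.32 × 20.79 × (1027 − 304) = 19850 J.
Work done by the gas = −ΔU = -19850 J.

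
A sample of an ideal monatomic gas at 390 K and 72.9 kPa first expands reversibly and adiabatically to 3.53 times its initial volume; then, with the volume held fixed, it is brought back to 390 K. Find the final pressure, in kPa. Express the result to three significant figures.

For a monatomic ideal gas γ = 5/3.
Adiabatic step (PV^γ = const): P₂ = 72.9×(1/3.53)^(5/3) = 8.908 kPa; T₂ = 390×(1/3.53)^(2/3) = 168.2 K.
Isochoric: P₃ = P₂(T₃/T₂) = 8.908 × (390/168.2) = 20.65 kPa.

P₃ ≈ 20.7 kPa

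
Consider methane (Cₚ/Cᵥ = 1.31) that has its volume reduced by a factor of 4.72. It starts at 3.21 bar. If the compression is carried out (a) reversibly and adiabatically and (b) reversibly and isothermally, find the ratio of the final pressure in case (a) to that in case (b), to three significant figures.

P_adiabatic / P_isothermal ≈ 1.62

Isothermal: P_b = P₁(V₁/V₂) = 3.21×4.72.
Adiabatic: P_a = P₁(V₁/V₂)^γ = 3.21×4.72^(1.31).
P_a/P_b = (V₁/V₂)^(γ−1) = 4.72^(0.31) = 1.618.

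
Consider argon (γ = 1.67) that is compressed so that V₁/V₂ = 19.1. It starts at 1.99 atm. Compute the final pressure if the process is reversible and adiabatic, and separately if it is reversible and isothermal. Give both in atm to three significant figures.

adiabatic: 274 atm; isothermal: 38.0 atm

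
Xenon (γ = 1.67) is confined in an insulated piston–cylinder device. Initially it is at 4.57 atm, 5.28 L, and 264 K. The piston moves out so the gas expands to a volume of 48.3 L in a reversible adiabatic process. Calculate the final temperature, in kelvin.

For a reversible adiabat TV^(γ−1) is constant, so T₂ = T₁ (V₁/V₂)^(γ−1).
T₂ = 264 × (5.28/48.3)^(0.67) = 59.91 K.

T₂ ≈ 59.9 K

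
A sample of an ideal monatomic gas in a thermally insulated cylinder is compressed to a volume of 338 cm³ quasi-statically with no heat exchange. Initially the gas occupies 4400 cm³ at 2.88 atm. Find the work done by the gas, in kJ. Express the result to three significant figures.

γ = 5/3 for a monatomic ideal gas.
P₂ = P₁(V₁/V₂)^γ = 2.88×(4400/338)^(5/3) = 207.5 atm.
For a reversible adiabat, W_by_gas = (P₁V₁ − P₂V₂)/(γ−1).
W_by = (291800×0.0044 − 2.102×10^7×0.000338) / (2/3) = -8732 J.

W ≈ -8.73 kJ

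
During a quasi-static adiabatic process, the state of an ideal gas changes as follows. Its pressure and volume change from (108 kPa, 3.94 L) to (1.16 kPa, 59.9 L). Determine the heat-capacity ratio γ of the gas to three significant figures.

PV^γ = const ⇒ γ = ln(P₂/P₁) / ln(V₁/V₂).
γ = ln(1.16/108) / ln(3.94/59.9) = 1.666.

γ ≈ 1.67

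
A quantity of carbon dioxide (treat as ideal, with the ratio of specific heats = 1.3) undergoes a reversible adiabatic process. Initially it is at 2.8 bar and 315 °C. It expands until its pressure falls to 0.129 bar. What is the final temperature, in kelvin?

T₂ ≈ 289 K

Adiabatic: T₂/T₁ = (P₂/P₁)^((γ−1)/γ).
T₁ = 315 °C = 588.1 K.
T₂ = 588.1 × (0.129/2.8)^(0.231) = 289.1 K.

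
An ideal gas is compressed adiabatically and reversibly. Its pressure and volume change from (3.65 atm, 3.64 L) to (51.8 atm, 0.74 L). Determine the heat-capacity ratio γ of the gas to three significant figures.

γ ≈ 1.67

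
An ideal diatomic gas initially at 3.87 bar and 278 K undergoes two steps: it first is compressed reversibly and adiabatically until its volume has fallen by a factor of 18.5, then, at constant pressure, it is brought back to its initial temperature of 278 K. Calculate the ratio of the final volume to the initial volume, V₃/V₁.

V₃/V₁ ≈ 0.0168

For a diatomic ideal gas γ = 7/5.
Adiabatic step: V₂/V₁ = 0.05405; T₂ = T₁·18.5^(2/5) = 893.1 K.
Isobaric step: V₃/V₂ = T₃/T₂ = 278/893.1.
V₃/V₁ = (V₂/V₁)(V₃/V₂) = 0.05405 × (278/893.1) = 0.01683.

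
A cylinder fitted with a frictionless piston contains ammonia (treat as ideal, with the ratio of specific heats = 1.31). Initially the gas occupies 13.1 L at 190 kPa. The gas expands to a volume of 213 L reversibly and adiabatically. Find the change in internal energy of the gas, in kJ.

ΔU ≈ -4.65 kJ

P₂ = P₁(V₁/V₂)^γ = 190×(13.1/213)^(1.31) = 4.923 kPa.
For a reversible adiabat, W_by_gas = (P₁V₁ − P₂V₂)/(γ−1).
W_by = (190000×0.0131 − 4923×0.213) / (0.31) = 4647 J.
Q = 0 ⇒ ΔU = −W_by = -4647 J.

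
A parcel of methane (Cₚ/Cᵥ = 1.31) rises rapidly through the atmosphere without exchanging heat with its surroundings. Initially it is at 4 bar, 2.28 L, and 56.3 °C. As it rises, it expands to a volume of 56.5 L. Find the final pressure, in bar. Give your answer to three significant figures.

Since PV^γ is constant along a reversible adiabat, P₂ = P₁ (V₁/V₂)^γ.
P₂ = 4 × (2.28/56.5)^(1.31) = 0.05967 bar.

P₂ ≈ 0.0597 bar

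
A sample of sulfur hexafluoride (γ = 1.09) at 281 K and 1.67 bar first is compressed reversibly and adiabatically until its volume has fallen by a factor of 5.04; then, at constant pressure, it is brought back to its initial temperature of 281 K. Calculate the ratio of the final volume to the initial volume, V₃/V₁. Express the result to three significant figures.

V₃/V₁ ≈ 0.172

Adiabatic step: V₂/V₁ = 0.1984; T₂ = T₁·5.04^(0.09) = 325 K.
Isobaric step: V₃/V₂ = T₃/T₂ = 281/325.
V₃/V₁ = (V₂/V₁)(V₃/V₂) = 0.1984 × (281/325) = 0.1715.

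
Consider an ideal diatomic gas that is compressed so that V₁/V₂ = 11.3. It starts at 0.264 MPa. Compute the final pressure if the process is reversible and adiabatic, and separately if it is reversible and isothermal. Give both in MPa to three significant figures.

For a diatomic ideal gas γ = 7/5.
Isothermal: P₂ = P₁(V₁/V₂) = 0.264×11.3 = 2.983 MPa.
Adiabatic: P₂ = P₁(V₁/V₂)^γ = 0.264×11.3^(7/5) = 7.869 MPa.

adiabatic: 7.87 MPa; isothermal: 2.98 MPa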